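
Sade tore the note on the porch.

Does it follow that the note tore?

'Sade tore the note' is the causative; it entails the inchoative 'the note tore'.

yes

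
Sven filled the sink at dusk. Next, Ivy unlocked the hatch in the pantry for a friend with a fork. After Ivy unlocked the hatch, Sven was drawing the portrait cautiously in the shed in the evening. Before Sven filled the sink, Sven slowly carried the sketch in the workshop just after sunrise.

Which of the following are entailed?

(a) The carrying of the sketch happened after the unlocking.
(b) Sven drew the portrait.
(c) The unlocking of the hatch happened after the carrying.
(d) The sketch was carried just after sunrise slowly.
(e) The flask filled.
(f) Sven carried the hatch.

(c), (d)

(a) Not entailed — the narrative places the carrying before the unlocking, not after.
(b) Not entailed — 'was drawing' is progressive on an accomplishment; it does not entail the completed 'drew'.
(c) Entailed — the narrative places the carrying before the unlocking.
(d) Entailed — every conjunct here is already in the original carrying event.
(e) Not entailed — the sink is what filled, not the flask.
(f) Not entailed — Sven carried the sketch, not the hatch; the hatch belongs to the unlocking event.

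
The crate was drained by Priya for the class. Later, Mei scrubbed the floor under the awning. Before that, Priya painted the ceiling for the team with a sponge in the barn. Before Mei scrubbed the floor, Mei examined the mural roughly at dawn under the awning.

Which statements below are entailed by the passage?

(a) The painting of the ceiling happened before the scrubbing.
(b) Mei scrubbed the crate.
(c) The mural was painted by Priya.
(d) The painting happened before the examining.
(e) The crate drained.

(a), (e)

(a) Entailed — the narrative places the painting before the scrubbing.
(b) Not entailed — Mei scrubbed the floor, not the crate; the crate belongs to the draining event.
(c) Not entailed — Priya painted the ceiling, not the mural; the mural belongs to the examining event.
(d) Not entailed — the narrative doesn't order the painting relative to the examining.
(e) Entailed — 'Priya drained the crate' is causative; it entails the inchoative 'the crate drained'.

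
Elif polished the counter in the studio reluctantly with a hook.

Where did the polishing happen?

'in the studio' marks the location of the polishing event.

in the studio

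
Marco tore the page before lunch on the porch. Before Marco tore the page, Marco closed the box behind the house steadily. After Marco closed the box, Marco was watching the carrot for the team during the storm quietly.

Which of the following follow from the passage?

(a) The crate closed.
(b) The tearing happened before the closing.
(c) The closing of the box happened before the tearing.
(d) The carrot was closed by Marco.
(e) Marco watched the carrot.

(c), (e)

(a) Not entailed — the box is what closed, not the crate.
(b) Not entailed — the narrative places the closing before the tearing, not after.
(c) Entailed — the narrative places the closing before the tearing.
(d) Not entailed — Marco closed the box, not the carrot; the carrot belongs to the watching event.
(e) Entailed — 'watch' is an activity; 'was watching' entails that some watching happened, so 'watched' holds.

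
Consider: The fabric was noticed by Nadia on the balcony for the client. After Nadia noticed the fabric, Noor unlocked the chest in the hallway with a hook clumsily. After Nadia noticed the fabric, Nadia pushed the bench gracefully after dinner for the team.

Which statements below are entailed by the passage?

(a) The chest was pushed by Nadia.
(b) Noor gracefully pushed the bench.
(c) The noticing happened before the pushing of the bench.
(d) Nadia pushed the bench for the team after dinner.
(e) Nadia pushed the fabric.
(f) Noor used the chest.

(c), (d)

(a) Not entailed — Nadia pushed the bench, not the chest; the chest belongs to the unlocking event.
(b) Not entailed — the passage has Nadia pushing the bench, not Noor.
(c) Entailed — the narrative places the noticing before the pushing.
(d) Entailed — the original entails any weakening of itself; this just drops 'gracefully'.
(e) Not entailed — Nadia pushed the bench, not the fabric; the fabric belongs to the noticing event.
(f) Not entailed — the chest is the patient, not an instrument — Noor used a hook.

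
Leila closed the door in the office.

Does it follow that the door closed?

yes

'Leila closed the door' is the causative; it entails the inchoative 'the door closed'.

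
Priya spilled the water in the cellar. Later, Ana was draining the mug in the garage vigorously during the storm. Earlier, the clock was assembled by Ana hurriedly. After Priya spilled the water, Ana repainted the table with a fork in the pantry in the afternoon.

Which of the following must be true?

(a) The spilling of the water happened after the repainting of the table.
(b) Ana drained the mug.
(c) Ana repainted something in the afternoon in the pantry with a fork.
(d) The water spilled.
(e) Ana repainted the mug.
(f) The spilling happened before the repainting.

(a) Not entailed — the narrative places the spilling before the repainting, not after.
(b) Not entailed — 'was draining' is progressive on an accomplishment; it does not entail the completed 'drained'.
(c) Entailed — generalizing the patient leaves a sub-description the original still satisfies.
(d) Entailed — 'Priya spilled the water' is causative; it entails the inchoative 'the water spilled'.
(e) Not entailed — Ana repainted the table, not the mug; the mug belongs to the draining event.
(f) Entailed — the narrative places the spilling before the repainting.

(c), (d), (f)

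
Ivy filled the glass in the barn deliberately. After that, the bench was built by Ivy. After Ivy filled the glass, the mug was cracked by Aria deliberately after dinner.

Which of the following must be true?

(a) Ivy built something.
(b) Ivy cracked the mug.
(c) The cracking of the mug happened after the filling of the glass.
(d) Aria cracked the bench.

(a) Entailed — the original entails any weakening of itself; this just generalizes the patient.
(b) Not entailed — the passage has Aria cracking the mug, not Ivy.
(c) Entailed — the narrative places the filling before the cracking.
(d) Not entailed — Aria cracked the mug, not the bench; the bench belongs to the building event.

(a), (c)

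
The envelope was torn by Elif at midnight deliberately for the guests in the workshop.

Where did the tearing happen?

'in the workshop' marks the location of the tearing event.

in the workshop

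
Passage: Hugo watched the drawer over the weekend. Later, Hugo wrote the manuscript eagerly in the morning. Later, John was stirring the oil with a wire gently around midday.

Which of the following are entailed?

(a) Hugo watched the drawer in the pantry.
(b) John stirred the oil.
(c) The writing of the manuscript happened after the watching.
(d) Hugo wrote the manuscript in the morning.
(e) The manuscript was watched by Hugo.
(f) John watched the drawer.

(b), (c), (d)

(a) Not entailed — 'in the pantry' adds information not in the original event.
(b) Entailed — 'stir' is an activity; 'was stirring' entails that some stirring happened, so 'stirred' holds.
(c) Entailed — the narrative places the watching before the writing.
(d) Entailed — every conjunct here is already in the original writing event.
(e) Not entailed — Hugo watched the drawer, not the manuscript; the manuscript belongs to the writing event.
(f) Not entailed — the passage has Hugo watching the drawer, not John.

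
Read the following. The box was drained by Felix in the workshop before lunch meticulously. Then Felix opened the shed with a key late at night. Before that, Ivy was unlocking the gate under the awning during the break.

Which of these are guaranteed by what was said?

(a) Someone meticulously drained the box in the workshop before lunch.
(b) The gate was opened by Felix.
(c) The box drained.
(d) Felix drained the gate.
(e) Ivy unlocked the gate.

(a), (c)

(a) Entailed — generalizing the agent leaves a sub-description the original still satisfies.
(b) Not entailed — Felix opened the shed, not the gate; the gate belongs to the unlocking event.
(c) Entailed — 'Felix drained the box' is causative; it entails the inchoative 'the box drained'.
(d) Not entailed — Felix drained the box, not the gate; the gate belongs to the unlocking event.
(e) Not entailed — 'was unlocking' is progressive on an accomplishment; it does not entail the completed 'unlocked'.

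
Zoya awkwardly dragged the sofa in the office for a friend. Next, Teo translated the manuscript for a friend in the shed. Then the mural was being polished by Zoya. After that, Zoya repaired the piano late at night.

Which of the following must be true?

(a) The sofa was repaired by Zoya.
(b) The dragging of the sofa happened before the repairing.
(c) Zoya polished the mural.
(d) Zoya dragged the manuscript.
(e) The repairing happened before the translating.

(b), (c)

(a) Not entailed — Zoya repaired the piano, not the sofa; the sofa belongs to the dragging event.
(b) Entailed — the narrative places the dragging before the repairing.
(c) Entailed — 'polish' is an activity; 'was polishing' entails that some polishing happened, so 'polished' holds.
(d) Not entailed — Zoya dragged the sofa, not the manuscript; the manuscript belongs to the translating event.
(e) Not entailed — the narrative places the translating before the repairing, not after.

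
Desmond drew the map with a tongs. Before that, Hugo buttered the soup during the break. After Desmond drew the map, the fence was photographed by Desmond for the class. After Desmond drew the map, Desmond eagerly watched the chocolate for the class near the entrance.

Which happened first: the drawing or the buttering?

The connectives place the buttering before the drawing.

the buttering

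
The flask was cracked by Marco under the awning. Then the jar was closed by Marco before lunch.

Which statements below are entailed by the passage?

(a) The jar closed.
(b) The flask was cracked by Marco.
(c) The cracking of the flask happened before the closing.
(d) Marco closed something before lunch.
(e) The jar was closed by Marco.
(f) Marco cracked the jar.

(a) Entailed — 'Marco closed the jar' is causative; it entails the inchoative 'the jar closed'.
(b) Entailed — this follows by dropping conjuncts from the cracking event's description.
(c) Entailed — the narrative places the cracking before the closing.
(d) Entailed — every conjunct here is already in the original closing event.
(e) Entailed — the original entails any weakening of itself; this just drops 'before lunch'.
(f) Not entailed — Marco cracked the flask, not the jar; the jar belongs to the closing event.

(a), (b), (c), (d), (e)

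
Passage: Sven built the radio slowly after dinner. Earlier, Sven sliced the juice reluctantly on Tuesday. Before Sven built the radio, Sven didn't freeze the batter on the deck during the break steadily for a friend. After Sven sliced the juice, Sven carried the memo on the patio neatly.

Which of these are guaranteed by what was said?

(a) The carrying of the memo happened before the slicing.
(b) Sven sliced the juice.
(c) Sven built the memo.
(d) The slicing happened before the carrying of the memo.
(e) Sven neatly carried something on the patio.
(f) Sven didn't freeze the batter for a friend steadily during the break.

(a) Not entailed — the narrative places the slicing before the carrying, not after.
(b) Entailed — dropping 'on Tuesday', 'reluctantly' leaves a sub-description the original still satisfies.
(c) Not entailed — Sven built the radio, not the memo; the memo belongs to the carrying event.
(d) Entailed — the narrative places the slicing before the carrying.
(e) Entailed — this follows by dropping conjuncts from the carrying event's description.
(f) Not entailed — dropping 'on the deck' under negation is not valid — the original leaves open that Sven froze the batter some other way.

(b), (d), (e)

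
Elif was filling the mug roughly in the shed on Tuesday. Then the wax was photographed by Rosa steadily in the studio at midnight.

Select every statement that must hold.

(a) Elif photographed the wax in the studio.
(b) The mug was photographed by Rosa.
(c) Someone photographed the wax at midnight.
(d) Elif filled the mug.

(a) Not entailed — the passage has Rosa photographing the wax, not Elif.
(b) Not entailed — Rosa photographed the wax, not the mug; the mug belongs to the filling event.
(c) Entailed — this follows by dropping conjuncts from the photographing event's description.
(d) Not entailed — 'was filling' is progressive on an accomplishment; it does not entail the completed 'filled'.

(c)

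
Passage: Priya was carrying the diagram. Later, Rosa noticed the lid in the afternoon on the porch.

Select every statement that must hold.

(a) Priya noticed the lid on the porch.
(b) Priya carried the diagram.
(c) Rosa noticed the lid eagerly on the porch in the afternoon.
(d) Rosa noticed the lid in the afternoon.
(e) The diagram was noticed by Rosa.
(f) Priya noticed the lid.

(a) Not entailed — the passage has Rosa noticing the lid, not Priya.
(b) Entailed — 'carry' is an activity; 'was carrying' entails that some carrying happened, so 'carried' holds.
(c) Not entailed — 'eagerly' adds information not in the original event.
(d) Entailed — this follows by dropping conjuncts from the noticing event's description.
(e) Not entailed — Rosa noticed the lid, not the diagram; the diagram belongs to the carrying event.
(f) Not entailed — the passage has Rosa noticing the lid, not Priya.

(b), (d)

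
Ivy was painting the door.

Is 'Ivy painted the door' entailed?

'was painting' is progressive; for an accomplishment like 'paint the door', it doesn't entail completion.

no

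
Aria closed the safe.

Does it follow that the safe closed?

'Aria closed the safe' is the causative; it entails the inchoative 'the safe closed'.

yes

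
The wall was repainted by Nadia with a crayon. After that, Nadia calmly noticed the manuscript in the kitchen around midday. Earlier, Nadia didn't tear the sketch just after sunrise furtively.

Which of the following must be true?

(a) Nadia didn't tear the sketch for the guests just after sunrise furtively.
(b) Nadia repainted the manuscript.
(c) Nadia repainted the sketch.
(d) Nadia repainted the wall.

(a), (d)

(a) Entailed — under negation, adding a further restriction is entailed: if no such tearing event occurred, none occurred for the guests either.
(b) Not entailed — Nadia repainted the wall, not the manuscript; the manuscript belongs to the noticing event.
(c) Not entailed — Nadia repainted the wall, not the sketch; the sketch belongs to the tearing event.
(d) Entailed — every conjunct here is already in the original repainting event.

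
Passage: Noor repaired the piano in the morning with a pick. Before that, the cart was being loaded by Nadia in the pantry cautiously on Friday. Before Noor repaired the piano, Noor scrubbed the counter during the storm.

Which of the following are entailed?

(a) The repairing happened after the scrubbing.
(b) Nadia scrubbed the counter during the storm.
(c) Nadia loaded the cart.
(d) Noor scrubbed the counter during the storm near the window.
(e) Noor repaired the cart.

(a)

(a) Entailed — the narrative places the scrubbing before the repairing.
(b) Not entailed — the passage has Noor scrubbing the counter, not Nadia.
(c) Not entailed — 'was loading' is progressive on an accomplishment; it does not entail the completed 'loaded'.
(d) Not entailed — 'near the window' adds information not in the original event.
(e) Not entailed — Noor repaired the piano, not the cart; the cart belongs to the loading event.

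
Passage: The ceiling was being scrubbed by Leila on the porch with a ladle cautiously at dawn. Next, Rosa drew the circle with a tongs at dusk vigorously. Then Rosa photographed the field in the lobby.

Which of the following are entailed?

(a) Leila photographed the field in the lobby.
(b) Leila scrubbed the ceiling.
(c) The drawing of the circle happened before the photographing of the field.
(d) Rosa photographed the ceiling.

(b), (c)

(a) Not entailed — the passage has Rosa photographing the field, not Leila.
(b) Entailed — 'scrub' is an activity; 'was scrubbing' entails that some scrubbing happened, so 'scrubbed' holds.
(c) Entailed — the narrative places the drawing before the photographing.
(d) Not entailed — Rosa photographed the field, not the ceiling; the ceiling belongs to the scrubbing event.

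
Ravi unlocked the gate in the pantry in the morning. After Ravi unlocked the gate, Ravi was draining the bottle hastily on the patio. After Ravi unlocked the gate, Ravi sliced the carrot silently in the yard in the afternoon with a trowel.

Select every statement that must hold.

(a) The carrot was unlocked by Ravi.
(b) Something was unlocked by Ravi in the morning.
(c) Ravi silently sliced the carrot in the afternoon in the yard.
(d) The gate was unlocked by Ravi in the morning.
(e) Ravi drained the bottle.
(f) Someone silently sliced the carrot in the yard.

(a) Not entailed — Ravi unlocked the gate, not the carrot; the carrot belongs to the slicing event.
(b) Entailed — dropping 'in the pantry' and generalizing the patient leaves a sub-description the original still satisfies.
(c) Entailed — dropping 'with a trowel' leaves a sub-description the original still satisfies.
(d) Entailed — the original entails any weakening of itself; this just drops 'in the pantry'.
(e) Not entailed — 'was draining' is progressive on an accomplishment; it does not entail the completed 'drained'.
(f) Entailed — every conjunct here is already in the original slicing event.

(b), (c), (d), (f)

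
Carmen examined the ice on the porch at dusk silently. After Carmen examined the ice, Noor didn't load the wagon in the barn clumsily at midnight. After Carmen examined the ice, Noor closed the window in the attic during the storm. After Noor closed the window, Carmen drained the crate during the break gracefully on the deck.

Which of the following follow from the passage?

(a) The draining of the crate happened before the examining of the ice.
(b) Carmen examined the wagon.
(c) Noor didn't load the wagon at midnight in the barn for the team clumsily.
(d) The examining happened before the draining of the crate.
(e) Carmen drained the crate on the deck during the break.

(c), (d), (e)

(a) Not entailed — the narrative places the examining before the draining, not after.
(b) Not entailed — Carmen examined the ice, not the wagon; the wagon belongs to the loading event.
(c) Entailed — under negation, adding a further restriction is entailed: if no such loading event occurred, none occurred for the team either.
(d) Entailed — the narrative places the examining before the draining.
(e) Entailed — every conjunct here is already in the original draining event.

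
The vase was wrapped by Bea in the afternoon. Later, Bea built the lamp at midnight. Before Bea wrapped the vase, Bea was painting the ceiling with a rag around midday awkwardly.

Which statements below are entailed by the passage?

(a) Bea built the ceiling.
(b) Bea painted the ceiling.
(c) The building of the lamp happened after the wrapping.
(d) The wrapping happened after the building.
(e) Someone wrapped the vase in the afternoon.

(a) Not entailed — Bea built the lamp, not the ceiling; the ceiling belongs to the painting event.
(b) Not entailed — 'was painting' is progressive on an accomplishment; it does not entail the completed 'painted'.
(c) Entailed — the narrative places the wrapping before the building.
(d) Not entailed — the narrative places the wrapping before the building, not after.
(e) Entailed — generalizing the agent leaves a sub-description the original still satisfies.

(c), (e)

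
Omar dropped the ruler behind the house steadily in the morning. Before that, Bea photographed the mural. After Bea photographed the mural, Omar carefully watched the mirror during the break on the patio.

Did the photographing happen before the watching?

yes

The narrative orders the photographing before the watching.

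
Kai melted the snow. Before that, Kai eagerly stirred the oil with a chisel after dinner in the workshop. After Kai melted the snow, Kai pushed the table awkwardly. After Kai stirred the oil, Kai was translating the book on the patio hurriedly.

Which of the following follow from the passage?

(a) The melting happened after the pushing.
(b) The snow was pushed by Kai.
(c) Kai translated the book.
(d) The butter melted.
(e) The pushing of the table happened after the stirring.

(a) Not entailed — the narrative places the melting before the pushing, not after.
(b) Not entailed — Kai pushed the table, not the snow; the snow belongs to the melting event.
(c) Not entailed — 'was translating' is progressive on an accomplishment; it does not entail the completed 'translated'.
(d) Not entailed — the snow is what melted, not the butter.
(e) Entailed — the narrative places the stirring before the pushing.

(e)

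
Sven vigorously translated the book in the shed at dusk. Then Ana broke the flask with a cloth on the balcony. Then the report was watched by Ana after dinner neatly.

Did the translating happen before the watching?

The narrative orders the translating before the watching.

yes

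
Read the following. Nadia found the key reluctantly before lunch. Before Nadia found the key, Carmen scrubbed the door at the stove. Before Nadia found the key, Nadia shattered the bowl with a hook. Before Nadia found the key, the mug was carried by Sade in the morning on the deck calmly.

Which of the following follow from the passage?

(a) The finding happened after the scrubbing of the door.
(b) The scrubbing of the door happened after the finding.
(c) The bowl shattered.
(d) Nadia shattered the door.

(a), (c)

(a) Entailed — the narrative places the scrubbing before the finding.
(b) Not entailed — the narrative places the scrubbing before the finding, not after.
(c) Entailed — 'Nadia shattered the bowl' is causative; it entails the inchoative 'the bowl shattered'.
(d) Not entailed — Nadia shattered the bowl, not the door; the door belongs to the scrubbing event.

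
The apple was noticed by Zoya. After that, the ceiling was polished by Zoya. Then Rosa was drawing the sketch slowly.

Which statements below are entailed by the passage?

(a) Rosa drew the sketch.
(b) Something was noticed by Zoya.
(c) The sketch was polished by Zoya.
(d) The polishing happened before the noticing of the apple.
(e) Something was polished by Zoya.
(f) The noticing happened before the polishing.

(b), (e), (f)

(a) Not entailed — 'was drawing' is progressive on an accomplishment; it does not entail the completed 'drew'.
(b) Entailed — this follows by dropping conjuncts from the noticing event's description.
(c) Not entailed — Zoya polished the ceiling, not the sketch; the sketch belongs to the drawing event.
(d) Not entailed — the narrative places the noticing before the polishing, not after.
(e) Entailed — generalizing the patient leaves a sub-description the original still satisfies.
(f) Entailed — the narrative places the noticing before the polishing.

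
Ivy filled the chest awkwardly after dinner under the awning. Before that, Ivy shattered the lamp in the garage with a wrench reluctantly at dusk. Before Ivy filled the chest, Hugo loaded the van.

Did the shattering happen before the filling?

yes

The narrative orders the shattering before the filling.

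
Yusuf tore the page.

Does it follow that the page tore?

yes

'Yusuf tore the page' is the causative; it entails the inchoative 'the page tore'.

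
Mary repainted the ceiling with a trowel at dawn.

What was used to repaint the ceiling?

a trowel

'with a trowel' marks the instrument of the repainting event.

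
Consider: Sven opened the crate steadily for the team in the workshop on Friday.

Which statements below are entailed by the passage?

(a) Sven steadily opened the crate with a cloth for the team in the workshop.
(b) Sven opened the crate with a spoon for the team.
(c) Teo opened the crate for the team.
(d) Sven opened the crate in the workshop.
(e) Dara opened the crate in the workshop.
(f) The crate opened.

(d), (f)

(a) Not entailed — 'with a cloth' adds information not in the original event.
(b) Not entailed — 'with a spoon' adds information not in the original event.
(c) Not entailed — the passage has Sven opening the crate, not Teo.
(d) Entailed — this follows by dropping conjuncts from the opening event's description.
(e) Not entailed — the passage has Sven opening the crate, not Dara.
(f) Entailed — 'Sven opened the crate' is causative; it entails the inchoative 'the crate opened'.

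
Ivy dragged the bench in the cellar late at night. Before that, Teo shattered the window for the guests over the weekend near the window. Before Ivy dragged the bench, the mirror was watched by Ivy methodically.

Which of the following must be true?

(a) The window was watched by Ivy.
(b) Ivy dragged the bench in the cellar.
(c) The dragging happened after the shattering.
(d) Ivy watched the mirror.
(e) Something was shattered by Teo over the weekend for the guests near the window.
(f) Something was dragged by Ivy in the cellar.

(a) Not entailed — Ivy watched the mirror, not the window; the window belongs to the shattering event.
(b) Entailed — dropping 'late at night' leaves a sub-description the original still satisfies.
(c) Entailed — the narrative places the shattering before the dragging.
(d) Entailed — this follows by dropping conjuncts from the watching event's description.
(e) Entailed — every conjunct here is already in the original shattering event.
(f) Entailed — every conjunct here is already in the original dragging event.

(b), (c), (d), (e), (f)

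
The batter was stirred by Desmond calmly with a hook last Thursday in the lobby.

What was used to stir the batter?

'with a hook' marks the instrument of the stirring event.

a hook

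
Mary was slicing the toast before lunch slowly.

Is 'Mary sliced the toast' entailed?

no

'was slicing' is progressive; for an accomplishment like 'slice the toast', it doesn't entail completion.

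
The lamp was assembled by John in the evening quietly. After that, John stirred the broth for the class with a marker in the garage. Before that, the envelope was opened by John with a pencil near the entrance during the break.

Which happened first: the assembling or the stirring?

the assembling

The connectives place the assembling before the stirring.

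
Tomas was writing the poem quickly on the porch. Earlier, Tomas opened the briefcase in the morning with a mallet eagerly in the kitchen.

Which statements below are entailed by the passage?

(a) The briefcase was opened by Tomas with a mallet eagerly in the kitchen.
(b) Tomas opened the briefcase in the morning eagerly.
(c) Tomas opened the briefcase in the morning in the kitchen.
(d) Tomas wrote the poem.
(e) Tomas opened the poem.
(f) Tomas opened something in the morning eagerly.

(a), (b), (c), (f)

(a) Entailed — dropping 'in the morning' leaves a sub-description the original still satisfies.
(b) Entailed — the original entails any weakening of itself; this just drops 'in the kitchen', 'with a mallet'.
(c) Entailed — this follows by dropping conjuncts from the opening event's description.
(d) Not entailed — 'was writing' is progressive on an accomplishment; it does not entail the completed 'wrote'.
(e) Not entailed — Tomas opened the briefcase, not the poem; the poem belongs to the writing event.
(f) Entailed — this follows by dropping conjuncts from the opening event's description.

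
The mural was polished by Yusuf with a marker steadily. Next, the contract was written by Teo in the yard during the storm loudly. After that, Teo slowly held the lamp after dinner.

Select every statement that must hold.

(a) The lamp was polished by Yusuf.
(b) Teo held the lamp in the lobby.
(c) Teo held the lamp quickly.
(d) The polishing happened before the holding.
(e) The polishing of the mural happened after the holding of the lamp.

(a) Not entailed — Yusuf polished the mural, not the lamp; the lamp belongs to the holding event.
(b) Not entailed — 'in the lobby' adds information not in the original event.
(c) Not entailed — 'quickly' adds a manner not in (and inconsistent with) the original.
(d) Entailed — the narrative places the polishing before the holding.
(e) Not entailed — the narrative places the polishing before the holding, not after.

(d)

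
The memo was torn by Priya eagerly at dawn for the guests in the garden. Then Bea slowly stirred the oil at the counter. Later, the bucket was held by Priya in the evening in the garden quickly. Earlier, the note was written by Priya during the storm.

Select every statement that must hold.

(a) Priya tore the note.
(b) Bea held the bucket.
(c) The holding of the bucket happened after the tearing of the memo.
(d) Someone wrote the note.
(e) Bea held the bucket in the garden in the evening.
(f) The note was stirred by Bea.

(a) Not entailed — Priya tore the memo, not the note; the note belongs to the writing event.
(b) Not entailed — the passage has Priya holding the bucket, not Bea.
(c) Entailed — the narrative places the tearing before the holding.
(d) Entailed — the original entails any weakening of itself; this just drops 'during the storm' and generalizes the agent.
(e) Not entailed — the passage has Priya holding the bucket, not Bea.
(f) Not entailed — Bea stirred the oil, not the note; the note belongs to the writing event.

(c), (d)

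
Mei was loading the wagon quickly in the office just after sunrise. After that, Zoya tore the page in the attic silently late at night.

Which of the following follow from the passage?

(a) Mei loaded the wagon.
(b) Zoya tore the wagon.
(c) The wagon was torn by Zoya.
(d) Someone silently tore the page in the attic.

(d)

(a) Not entailed — 'was loading' is progressive on an accomplishment; it does not entail the completed 'loaded'.
(b) Not entailed — Zoya tore the page, not the wagon; the wagon belongs to the loading event.
(c) Not entailed — Zoya tore the page, not the wagon; the wagon belongs to the loading event.
(d) Entailed — the original entails any weakening of itself; this just drops 'late at night' and generalizes the agent.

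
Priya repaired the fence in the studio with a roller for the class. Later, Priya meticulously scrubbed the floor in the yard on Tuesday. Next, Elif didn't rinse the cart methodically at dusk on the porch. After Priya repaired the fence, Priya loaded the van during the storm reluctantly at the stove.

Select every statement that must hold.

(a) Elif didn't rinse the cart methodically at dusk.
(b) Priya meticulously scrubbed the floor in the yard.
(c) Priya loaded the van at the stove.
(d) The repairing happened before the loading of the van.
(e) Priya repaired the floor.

(b), (c), (d)

(a) Not entailed — dropping 'on the porch' under negation is not valid — the original leaves open that Elif rinsed the cart some other way.
(b) Entailed — every conjunct here is already in the original scrubbing event.
(c) Entailed — the original entails any weakening of itself; this just drops 'reluctantly', 'during the storm'.
(d) Entailed — the narrative places the repairing before the loading.
(e) Not entailed — Priya repaired the fence, not the floor; the floor belongs to the scrubbing event.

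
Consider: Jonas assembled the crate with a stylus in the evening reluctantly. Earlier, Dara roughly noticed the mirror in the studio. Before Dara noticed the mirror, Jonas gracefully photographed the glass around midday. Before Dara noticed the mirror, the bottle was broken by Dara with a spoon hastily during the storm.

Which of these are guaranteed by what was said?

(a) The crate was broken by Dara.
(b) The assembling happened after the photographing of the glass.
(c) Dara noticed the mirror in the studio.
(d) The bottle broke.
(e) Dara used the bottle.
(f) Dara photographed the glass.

(a) Not entailed — Dara broke the bottle, not the crate; the crate belongs to the assembling event.
(b) Entailed — the narrative places the photographing before the assembling.
(c) Entailed — dropping 'roughly' leaves a sub-description the original still satisfies.
(d) Entailed — 'Dara broke the bottle' is causative; it entails the inchoative 'the bottle broke'.
(e) Not entailed — the bottle is the patient, not an instrument — Dara used a spoon.
(f) Not entailed — the passage has Jonas photographing the glass, not Dara.

(b), (c), (d)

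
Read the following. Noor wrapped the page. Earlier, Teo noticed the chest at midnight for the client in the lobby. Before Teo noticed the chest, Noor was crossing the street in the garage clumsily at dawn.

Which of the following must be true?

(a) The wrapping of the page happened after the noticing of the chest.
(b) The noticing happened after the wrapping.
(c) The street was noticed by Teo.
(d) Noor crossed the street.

(a) Entailed — the narrative places the noticing before the wrapping.
(b) Not entailed — the narrative places the noticing before the wrapping, not after.
(c) Not entailed — Teo noticed the chest, not the street; the street belongs to the crossing event.
(d) Not entailed — 'was crossing' is progressive on an accomplishment; it does not entail the completed 'crossed'.

(a)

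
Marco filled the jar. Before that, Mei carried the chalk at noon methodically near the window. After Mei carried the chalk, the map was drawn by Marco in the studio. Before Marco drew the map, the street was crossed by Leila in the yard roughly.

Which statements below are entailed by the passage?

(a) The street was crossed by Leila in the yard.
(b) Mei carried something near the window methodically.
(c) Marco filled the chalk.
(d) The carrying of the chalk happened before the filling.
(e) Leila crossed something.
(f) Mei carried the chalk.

(a), (b), (d), (e), (f)

(a) Entailed — dropping 'roughly' leaves a sub-description the original still satisfies.
(b) Entailed — the original entails any weakening of itself; this just drops 'at noon' and generalizes the patient.
(c) Not entailed — Marco filled the jar, not the chalk; the chalk belongs to the carrying event.
(d) Entailed — the narrative places the carrying before the filling.
(e) Entailed — the original entails any weakening of itself; this just drops 'roughly', 'in the yard' and generalizes the patient.
(f) Entailed — the original entails any weakening of itself; this just drops 'at noon', 'near the window', 'methodically'.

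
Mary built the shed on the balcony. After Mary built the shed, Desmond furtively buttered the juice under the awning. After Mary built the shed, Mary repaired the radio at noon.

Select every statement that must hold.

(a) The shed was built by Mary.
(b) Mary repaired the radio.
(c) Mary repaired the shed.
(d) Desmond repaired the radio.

(a), (b)

(a) Entailed — this follows by dropping conjuncts from the building event's description.
(b) Entailed — every conjunct here is already in the original repairing event.
(c) Not entailed — Mary repaired the radio, not the shed; the shed belongs to the building event.
(d) Not entailed — the passage has Mary repairing the radio, not Desmond.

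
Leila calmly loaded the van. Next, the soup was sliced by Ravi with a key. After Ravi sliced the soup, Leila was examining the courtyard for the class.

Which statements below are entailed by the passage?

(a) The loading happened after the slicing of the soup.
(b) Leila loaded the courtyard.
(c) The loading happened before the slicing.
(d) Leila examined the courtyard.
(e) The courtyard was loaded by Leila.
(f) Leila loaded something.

(a) Not entailed — the narrative places the loading before the slicing, not after.
(b) Not entailed — Leila loaded the van, not the courtyard; the courtyard belongs to the examining event.
(c) Entailed — the narrative places the loading before the slicing.
(d) Entailed — 'examine' is an activity; 'was examining' entails that some examining happened, so 'examined' holds.
(e) Not entailed — Leila loaded the van, not the courtyard; the courtyard belongs to the examining event.
(f) Entailed — the original entails any weakening of itself; this just drops 'calmly' and generalizes the patient.

(c), (d), (f)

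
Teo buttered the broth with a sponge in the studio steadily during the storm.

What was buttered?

'the broth' marks the patient of the buttering event.

the broth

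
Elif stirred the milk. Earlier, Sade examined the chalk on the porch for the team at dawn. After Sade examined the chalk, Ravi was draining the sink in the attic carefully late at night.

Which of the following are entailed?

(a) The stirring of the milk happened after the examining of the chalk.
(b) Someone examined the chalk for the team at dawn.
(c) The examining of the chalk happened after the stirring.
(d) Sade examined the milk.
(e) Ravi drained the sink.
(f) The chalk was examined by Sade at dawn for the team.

(a) Entailed — the narrative places the examining before the stirring.
(b) Entailed — dropping 'on the porch' and generalizing the agent leaves a sub-description the original still satisfies.
(c) Not entailed — the narrative places the examining before the stirring, not after.
(d) Not entailed — Sade examined the chalk, not the milk; the milk belongs to the stirring event.
(e) Not entailed — 'was draining' is progressive on an accomplishment; it does not entail the completed 'drained'.
(f) Entailed — dropping 'on the porch' leaves a sub-description the original still satisfies.

(a), (b), (f)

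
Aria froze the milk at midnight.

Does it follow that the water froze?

no

Nothing is said about any water; only the milk is affected.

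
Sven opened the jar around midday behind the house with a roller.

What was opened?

'the jar' marks the patient of the opening event.

the jar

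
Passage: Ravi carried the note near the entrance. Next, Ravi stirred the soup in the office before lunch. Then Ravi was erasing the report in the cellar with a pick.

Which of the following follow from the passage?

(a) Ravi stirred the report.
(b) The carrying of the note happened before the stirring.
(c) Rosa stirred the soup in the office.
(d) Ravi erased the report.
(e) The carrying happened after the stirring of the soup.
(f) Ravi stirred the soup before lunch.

(b), (f)

(a) Not entailed — Ravi stirred the soup, not the report; the report belongs to the erasing event.
(b) Entailed — the narrative places the carrying before the stirring.
(c) Not entailed — the passage has Ravi stirring the soup, not Rosa.
(d) Not entailed — 'was erasing' is progressive on an accomplishment; it does not entail the completed 'erased'.
(e) Not entailed — the narrative places the carrying before the stirring, not after.
(f) Entailed — the original entails any weakening of itself; this just drops 'in the office'.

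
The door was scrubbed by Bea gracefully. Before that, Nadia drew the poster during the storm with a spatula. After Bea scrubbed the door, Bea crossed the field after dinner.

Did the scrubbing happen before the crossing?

yes

The narrative orders the scrubbing before the crossing.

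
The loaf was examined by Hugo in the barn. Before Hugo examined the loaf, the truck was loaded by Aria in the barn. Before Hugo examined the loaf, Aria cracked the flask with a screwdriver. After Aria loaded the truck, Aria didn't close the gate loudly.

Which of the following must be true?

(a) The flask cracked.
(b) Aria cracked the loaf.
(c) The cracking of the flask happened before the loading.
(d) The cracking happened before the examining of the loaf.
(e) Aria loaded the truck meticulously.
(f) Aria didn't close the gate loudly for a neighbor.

(a), (d), (f)

(a) Entailed — 'Aria cracked the flask' is causative; it entails the inchoative 'the flask cracked'.
(b) Not entailed — Aria cracked the flask, not the loaf; the loaf belongs to the examining event.
(c) Not entailed — the narrative doesn't order the cracking relative to the loading.
(d) Entailed — the narrative places the cracking before the examining.
(e) Not entailed — 'meticulously' adds information not in the original event.
(f) Entailed — under negation, adding a further restriction is entailed: if no such closing event occurred, none occurred for a neighbor either.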